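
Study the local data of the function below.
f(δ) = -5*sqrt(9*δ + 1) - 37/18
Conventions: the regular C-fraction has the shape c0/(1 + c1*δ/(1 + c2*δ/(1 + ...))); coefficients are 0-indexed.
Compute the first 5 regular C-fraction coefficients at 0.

Taylor coefficients (expand at 0): a_0 = -127/18, a_1 = -45/2, a_2 = 405/8, a_3 = -3645/16, a_4 = 164025/128.
c0 = a_0 = -127/18. Peel one level at a time: if S = 1 + c*δ/S' with S'(0) = 1, then c is the δ-coefficient of S and S' = c*δ/(S - 1).
S_1 = c0/f = 1 + (-405/127)*δ + (1119015/64516)*δ^2 + ...; c1 = -405/127.
S_2 = c1*δ/(S_1 - 1) = 1 + (2763/508)*δ + (-81/16)*δ^2 + ...; c2 = 2763/508.
S_3 = c2*δ/(S_2 - 1) = 1 + (1143/1228)*δ + (-5009769/1507984)*δ^2 + ...; c3 = 1143/1228.
S_4 = c3*δ/(S_3 - 1) = 1 + (4383/1228)*δ + ...; c4 = 4383/1228.

The regular C-fraction coefficients are [-127/18, -405/127, 2763/508, 1143/1228, 4383/1228].


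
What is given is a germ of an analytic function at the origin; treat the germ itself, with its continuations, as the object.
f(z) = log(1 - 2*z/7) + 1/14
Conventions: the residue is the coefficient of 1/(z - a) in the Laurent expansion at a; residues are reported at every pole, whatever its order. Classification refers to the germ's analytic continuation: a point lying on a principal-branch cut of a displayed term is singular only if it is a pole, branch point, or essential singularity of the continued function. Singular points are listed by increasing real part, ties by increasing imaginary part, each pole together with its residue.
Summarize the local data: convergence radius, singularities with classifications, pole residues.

Branch term (1)*log(1 - z/(7/2)): its argument vanishes at z = 7/2, a logarithmic branch point, modulus 7/2.
The radius of convergence is the smallest modulus among the singular points: 7/2.

Radius of convergence at 0: 7/2.
At 7/2: a logarithmic branch point.


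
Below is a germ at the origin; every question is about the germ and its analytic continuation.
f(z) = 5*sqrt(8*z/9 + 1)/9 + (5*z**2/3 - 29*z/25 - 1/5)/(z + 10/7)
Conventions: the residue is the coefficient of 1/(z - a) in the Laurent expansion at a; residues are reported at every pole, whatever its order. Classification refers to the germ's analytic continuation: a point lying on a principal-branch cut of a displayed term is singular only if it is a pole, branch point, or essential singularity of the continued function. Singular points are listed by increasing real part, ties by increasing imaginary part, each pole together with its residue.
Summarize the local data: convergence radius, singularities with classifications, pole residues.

Denominator factor (z + 10/7): pole of order 1 at -10/7, modulus 10/7.
Branch term (5/9)*sqrt(1 - z/(-9/8)): its argument vanishes at z = -9/8, a square-root branch point, modulus 9/8.
The radius of convergence is the smallest modulus among the singular points: 9/8.
The branch term is analytic at -10/7 and contributes nothing to the residue; only the rational part matters.
At the order-1 pole -10/7 set g(z) = (z - (-10/7))*(rational part) = 5*z**2/3 - 29*z/25 - 1/5.
Simple pole: residue = g(a) at a = -10/7, which is 3571/735.
List the singular points by increasing real part (a conjugate pair: the negative imaginary part first).

Radius of convergence at 0: 9/8.
At -10/7: a pole of order 1; residue 3571/735.
At -9/8: an algebraic (square-root) branch point.


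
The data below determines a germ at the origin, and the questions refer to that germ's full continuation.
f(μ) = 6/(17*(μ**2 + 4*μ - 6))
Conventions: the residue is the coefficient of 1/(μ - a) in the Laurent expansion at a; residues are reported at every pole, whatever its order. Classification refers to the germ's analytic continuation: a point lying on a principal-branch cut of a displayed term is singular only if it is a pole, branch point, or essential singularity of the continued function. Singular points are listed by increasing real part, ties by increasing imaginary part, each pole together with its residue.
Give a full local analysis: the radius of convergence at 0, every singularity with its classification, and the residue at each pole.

Denominator factor (μ**2 + 4*μ - 6): discriminant 40, real irrational roots -2 + sqrt(10) and -2 - sqrt(10); poles of order 1, moduli -2 + sqrt(10) and 2 + sqrt(10).
The radius of convergence is the smallest modulus among the singular points: -2 + sqrt(10).
The factor μ**2 + 4*μ - 6 splits as (μ - a)(μ - a') with a = -2 - sqrt(10), a' = -2 + sqrt(10). At the order-1 pole a set g(μ) = (μ - a)*f(μ) = [6/17] / (μ - a').
Simple pole: residue = g(a) at a = -2 - sqrt(10), which is -(3/170)*sqrt(10).
The factor μ**2 + 4*μ - 6 splits as (μ - a)(μ - a') with a = -2 + sqrt(10), a' = -2 - sqrt(10). At the order-1 pole a set g(μ) = (μ - a)*f(μ) = [6/17] / (μ - a').
Simple pole: residue = g(a) at a = -2 + sqrt(10), which is (3/170)*sqrt(10).
List the singular points by increasing real part (a conjugate pair: the negative imaginary part first).

Radius of convergence at 0: -2 + sqrt(10).
At -2 - sqrt(10): a pole of order 1; residue -(3/170)*sqrt(10).
At -2 + sqrt(10): a pole of order 1; residue (3/170)*sqrt(10).


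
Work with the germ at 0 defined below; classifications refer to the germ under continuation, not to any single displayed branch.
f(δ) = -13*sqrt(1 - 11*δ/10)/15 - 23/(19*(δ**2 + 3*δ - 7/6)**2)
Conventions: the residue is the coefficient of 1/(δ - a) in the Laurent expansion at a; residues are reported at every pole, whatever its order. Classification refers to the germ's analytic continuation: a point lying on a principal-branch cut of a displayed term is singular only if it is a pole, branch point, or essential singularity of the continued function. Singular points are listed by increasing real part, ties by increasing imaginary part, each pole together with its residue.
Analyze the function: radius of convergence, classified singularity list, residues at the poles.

Radius of convergence at 0: -3/2 + (1/6)*sqrt(123).
At -3/2 - (1/6)*sqrt(123): a pole of order 2; residue -(138/31939)*sqrt(123).
At -3/2 + (1/6)*sqrt(123): a pole of order 2; residue (138/31939)*sqrt(123).
At 10/11: an algebraic (square-root) branch point.

Denominator factor (δ**2 + 3*δ - 7/6)^2: discriminant 41/3, real irrational roots -3/2 + (1/6)*sqrt(123) and -3/2 - (1/6)*sqrt(123); poles of order 2, moduli -3/2 + (1/6)*sqrt(123) and 3/2 + (1/6)*sqrt(123).
Branch term (-13/15)*sqrt(1 - δ/(10/11)): its argument vanishes at δ = 10/11, a square-root branch point, modulus 10/11.
The radius of convergence is the smallest modulus among the singular points: -3/2 + (1/6)*sqrt(123).
The branch term is analytic at -3/2 - (1/6)*sqrt(123) and contributes nothing to the residue; only the rational part matters.
The factor δ**2 + 3*δ - 7/6 splits as (δ - a)(δ - a') with a = -3/2 - (1/6)*sqrt(123), a' = -3/2 + (1/6)*sqrt(123). At the order-2 pole a set g(δ) = (δ - a)^2*(rational part) = [-23/19] / (δ - a')^2.
Order-2 pole: residue = g'(a); g'(-3/2 - (1/6)*sqrt(123)) = -(138/31939)*sqrt(123), so the residue is -(138/31939)*sqrt(123).
The branch term is analytic at -3/2 + (1/6)*sqrt(123) and contributes nothing to the residue; only the rational part matters.
The factor δ**2 + 3*δ - 7/6 splits as (δ - a)(δ - a') with a = -3/2 + (1/6)*sqrt(123), a' = -3/2 - (1/6)*sqrt(123). At the order-2 pole a set g(δ) = (δ - a)^2*(rational part) = [-23/19] / (δ - a')^2.
Order-2 pole: residue = g'(a); g'(-3/2 + (1/6)*sqrt(123)) = (138/31939)*sqrt(123), so the residue is (138/31939)*sqrt(123).
List the singular points by increasing real part (a conjugate pair: the negative imaginary part first).


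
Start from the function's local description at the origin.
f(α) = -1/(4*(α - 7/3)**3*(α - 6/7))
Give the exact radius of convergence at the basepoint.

Denominator factor (α - 6/7): pole of order 1 at 6/7, modulus 6/7.
Denominator factor (α - 7/3)^3: pole of order 3 at 7/3, modulus 7/3.
The radius of convergence is the smallest modulus among the singular points: 6/7.

The radius of convergence is 6/7.


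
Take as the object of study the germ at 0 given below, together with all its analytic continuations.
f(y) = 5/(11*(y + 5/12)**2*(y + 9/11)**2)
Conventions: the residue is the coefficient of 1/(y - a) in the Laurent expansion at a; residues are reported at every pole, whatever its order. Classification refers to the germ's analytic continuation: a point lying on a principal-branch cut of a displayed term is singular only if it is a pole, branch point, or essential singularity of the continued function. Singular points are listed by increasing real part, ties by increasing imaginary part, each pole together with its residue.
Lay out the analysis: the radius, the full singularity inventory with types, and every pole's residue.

Denominator factor (y + 9/11)^2: pole of order 2 at -9/11, modulus 9/11.
Denominator factor (y + 5/12)^2: pole of order 2 at -5/12, modulus 5/12.
The radius of convergence is the smallest modulus among the singular points: 5/12.
At the order-2 pole -9/11 set g(y) = (y - (-9/11))^2*f(y) = 5/(11*(y + 5/12)**2).
Order-2 pole: residue = g'(a); g'(-9/11) = 2090880/148877, so the residue is 2090880/148877.
At the order-2 pole -5/12 set g(y) = (y - (-5/12))^2*f(y) = 5/(11*(y + 9/11)**2).
Order-2 pole: residue = g'(a); g'(-5/12) = -2090880/148877, so the residue is -2090880/148877.
List the singular points by increasing real part (a conjugate pair: the negative imaginary part first).

Radius of convergence at 0: 5/12.
At -9/11: a pole of order 2; residue 2090880/148877.
At -5/12: a pole of order 2; residue -2090880/148877.


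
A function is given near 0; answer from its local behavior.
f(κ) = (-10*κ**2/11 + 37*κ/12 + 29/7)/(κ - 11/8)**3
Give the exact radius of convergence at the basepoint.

The radius of convergence is 11/8.

Denominator factor (κ - 11/8)^3: pole of order 3 at 11/8, modulus 11/8.
The radius of convergence is the smallest modulus among the singular points: 11/8.


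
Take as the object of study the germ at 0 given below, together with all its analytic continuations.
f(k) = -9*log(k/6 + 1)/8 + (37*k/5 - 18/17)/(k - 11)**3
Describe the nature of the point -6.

The point is a logarithmic branch point.

The term (-9/8)*log(1 - k/(-6)) has argument 1 - -6/(-6) = 0 at -6: a logarithmic (infinitely-sheeted) branch point; the remaining terms are analytic or single-valued there.


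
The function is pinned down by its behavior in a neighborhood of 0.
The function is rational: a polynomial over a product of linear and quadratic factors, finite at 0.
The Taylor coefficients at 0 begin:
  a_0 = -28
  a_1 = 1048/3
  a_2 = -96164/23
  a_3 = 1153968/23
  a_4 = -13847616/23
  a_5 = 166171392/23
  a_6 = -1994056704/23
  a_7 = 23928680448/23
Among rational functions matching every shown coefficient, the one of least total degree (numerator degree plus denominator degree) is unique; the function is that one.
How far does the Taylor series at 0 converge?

The radius of convergence is 1/12.

No rational of total degree below 3 reproduces all 8 coefficients; solving the [2/1] Pade equations on them gives f(τ) = (21*τ**2/23 + 10*τ/9 - 7/3)/(τ + 1/12), whose expansion matches every shown term.
Denominator factor (τ + 1/12): pole of order 1 at -1/12, modulus 1/12.
The radius of convergence is the smallest modulus among the singular points: 1/12.


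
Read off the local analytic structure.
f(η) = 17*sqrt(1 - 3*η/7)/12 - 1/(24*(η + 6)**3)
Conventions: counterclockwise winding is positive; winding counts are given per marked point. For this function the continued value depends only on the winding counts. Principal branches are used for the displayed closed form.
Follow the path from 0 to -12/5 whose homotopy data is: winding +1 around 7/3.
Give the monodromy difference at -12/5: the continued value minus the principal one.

Continued minus principal equals -(17/210)*sqrt(2485).

The rational part is single-valued and drops out of the difference; each branch term changes only by its own monodromy.
(17/12)*sqrt(1 - η/(7/3)): winding +1 is odd, the square root flips sign, contributing -2*(17/12)*sqrt(1 - (-12/5)/(7/3)) = -2*(17/12)*sqrt(71/35) = -(17/210)*sqrt(2485).
Summing the contributions at η = -12/5 gives -(17/210)*sqrt(2485).


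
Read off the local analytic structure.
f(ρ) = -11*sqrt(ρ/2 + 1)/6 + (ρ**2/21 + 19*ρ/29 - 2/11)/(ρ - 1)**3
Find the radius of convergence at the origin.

The radius of convergence is 1.

Denominator factor (ρ - 1)^3: pole of order 3 at 1, modulus 1.
Branch term (-11/6)*sqrt(1 - ρ/(-2)): its argument vanishes at ρ = -2, a square-root branch point, modulus 2.
The radius of convergence is the smallest modulus among the singular points: 1.


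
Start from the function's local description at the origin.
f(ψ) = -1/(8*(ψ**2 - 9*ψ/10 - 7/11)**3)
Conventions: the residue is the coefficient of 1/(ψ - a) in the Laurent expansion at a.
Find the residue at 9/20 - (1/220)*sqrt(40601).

The residue is (9075000/50284268371)*sqrt(40601).

The factor ψ**2 - 9*ψ/10 - 7/11 splits as (ψ - a)(ψ - a') with a = 9/20 - (1/220)*sqrt(40601), a' = 9/20 + (1/220)*sqrt(40601). At the order-3 pole a set g(ψ) = (ψ - a)^3*f(ψ) = [-1/8] / (ψ - a')^3.
Order-3 pole: residue = g''(a)/2; g''(9/20 - (1/220)*sqrt(40601)) = (18150000/50284268371)*sqrt(40601), so the residue is (9075000/50284268371)*sqrt(40601).


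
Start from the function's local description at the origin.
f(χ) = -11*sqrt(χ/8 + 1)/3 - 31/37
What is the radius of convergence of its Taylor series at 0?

The radius of convergence is 8.

Branch term (-11/3)*sqrt(1 - χ/(-8)): its argument vanishes at χ = -8, a square-root branch point, modulus 8.
The radius of convergence is the smallest modulus among the singular points: 8.


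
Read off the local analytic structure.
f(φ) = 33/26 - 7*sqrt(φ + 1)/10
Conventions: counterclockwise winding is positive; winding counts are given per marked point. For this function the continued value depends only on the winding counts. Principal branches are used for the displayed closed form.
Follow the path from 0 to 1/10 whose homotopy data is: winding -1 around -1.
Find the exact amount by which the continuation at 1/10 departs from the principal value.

Continued minus principal equals (7/50)*sqrt(110).

The rational part is single-valued and drops out of the difference; each branch term changes only by its own monodromy.
(-7/10)*sqrt(1 - φ/(-1)): winding -1 is odd, the square root flips sign, contributing -2*(-7/10)*sqrt(1 - (1/10)/(-1)) = -2*(-7/10)*sqrt(11/10) = (7/50)*sqrt(110).
Summing the contributions at φ = 1/10 gives (7/50)*sqrt(110).


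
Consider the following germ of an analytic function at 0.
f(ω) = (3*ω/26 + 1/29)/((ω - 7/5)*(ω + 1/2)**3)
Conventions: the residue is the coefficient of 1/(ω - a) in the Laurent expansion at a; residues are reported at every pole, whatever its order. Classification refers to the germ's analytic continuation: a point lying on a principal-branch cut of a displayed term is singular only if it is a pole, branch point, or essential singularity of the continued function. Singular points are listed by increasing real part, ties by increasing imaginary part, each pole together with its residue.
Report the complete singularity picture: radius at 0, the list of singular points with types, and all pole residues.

Radius of convergence at 0: 1/2.
At -1/2: a pole of order 3; residue -73900/2585843.
At 7/5: a pole of order 1; residue 73900/2585843.

Denominator factor (ω + 1/2)^3: pole of order 3 at -1/2, modulus 1/2.
Denominator factor (ω - 7/5): pole of order 1 at 7/5, modulus 7/5.
The radius of convergence is the smallest modulus among the singular points: 1/2.
At the order-3 pole -1/2 set g(ω) = (ω - (-1/2))^3*f(ω) = (3*ω/26 + 1/29)/(ω - 7/5).
Order-3 pole: residue = g''(a)/2; g''(-1/2) = -147800/2585843, so the residue is -73900/2585843.
At the order-1 pole 7/5 set g(ω) = (ω - (7/5))*f(ω) = (3*ω/26 + 1/29)/(ω + 1/2)**3.
Simple pole: residue = g(a) at a = 7/5, which is 73900/2585843.
List the singular points by increasing real part (a conjugate pair: the negative imaginary part first).


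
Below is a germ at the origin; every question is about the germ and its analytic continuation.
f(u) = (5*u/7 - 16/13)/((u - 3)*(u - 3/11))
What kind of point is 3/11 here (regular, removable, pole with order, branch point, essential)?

The denominator factor u - 3/11 vanishes at 3/11 and appears to the power 1; the numerator there equals -1037/1001, nonzero, and no other factor vanishes.
Hence a pole whose order is the multiplicity, 1.

The point is a pole of order 1.


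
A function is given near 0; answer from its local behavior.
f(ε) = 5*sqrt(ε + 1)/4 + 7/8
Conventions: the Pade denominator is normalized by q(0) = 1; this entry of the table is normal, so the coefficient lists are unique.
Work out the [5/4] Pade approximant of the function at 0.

Taylor coefficients needed (expand at 0): a_0 = 17/8, a_1 = 5/8, a_2 = -5/32, a_3 = 5/64, a_4 = -25/512, a_5 = 35/1024, a_6 = -105/4096, a_7 = 165/8192, a_8 = -2145/131072, a_9 = 3575/262144.
Write the denominator as Q(ε) = 1 + q1*ε + q2*ε^2 + q3*ε^3 + q4*ε^4. Requiring Q*f - P = O(ε^10) with deg P <= 5 kills the coefficients of ε^6..ε^9 in Q*f:
  ε^6: a_6 + q1*a_5 + q2*a_4 + q3*a_3 + q4*a_2 = 0, i.e. -105/4096 + (35/1024)*q1 + (-25/512)*q2 + (5/64)*q3 + (-5/32)*q4 = 0.
  ε^7: a_7 + q1*a_6 + q2*a_5 + q3*a_4 + q4*a_3 = 0, i.e. 165/8192 + (-105/4096)*q1 + (35/1024)*q2 + (-25/512)*q3 + (5/64)*q4 = 0.
  ε^8: a_8 + q1*a_7 + q2*a_6 + q3*a_5 + q4*a_4 = 0, i.e. -2145/131072 + (165/8192)*q1 + (-105/4096)*q2 + (35/1024)*q3 + (-25/512)*q4 = 0.
  ε^9: a_9 + q1*a_8 + q2*a_7 + q3*a_6 + q4*a_5 = 0, i.e. 3575/262144 + (-2145/131072)*q1 + (165/8192)*q2 + (-105/4096)*q3 + (35/1024)*q4 = 0.
Solving this linear system: q1 = 2, q2 = 21/16, q3 = 5/16, q4 = 5/256.
The numerator is Q*f truncated at degree 5: P0 = a_0 = 17/8; P1 = a_1 + q1*a_0 = 39/8; P2 = a_2 + q1*a_1 + q2*a_0 = 497/128; P3 = a_3 + q1*a_2 + q2*a_1 + q3*a_0 = 5/4; P4 = a_4 + q1*a_3 + q2*a_2 + q3*a_1 + q4*a_0 = 285/2048; P5 = a_5 + q1*a_4 + q2*a_3 + q3*a_2 + q4*a_1 = 5/2048.

The Pade approximant has numerator coefficients [17/8, 39/8, 497/128, 5/4, 285/2048, 5/2048]; denominator coefficients [1, 2, 21/16, 5/16, 5/256].


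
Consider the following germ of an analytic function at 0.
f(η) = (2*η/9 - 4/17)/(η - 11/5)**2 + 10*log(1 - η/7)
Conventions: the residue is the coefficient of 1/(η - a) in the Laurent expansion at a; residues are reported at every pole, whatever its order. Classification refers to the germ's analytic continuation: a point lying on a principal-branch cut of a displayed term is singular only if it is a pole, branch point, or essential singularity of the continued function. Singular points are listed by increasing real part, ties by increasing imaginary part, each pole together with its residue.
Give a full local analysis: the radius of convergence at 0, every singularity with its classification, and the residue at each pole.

Radius of convergence at 0: 11/5.
At 11/5: a pole of order 2; residue 2/9.
At 7: a logarithmic branch point.

Denominator factor (η - 11/5)^2: pole of order 2 at 11/5, modulus 11/5.
Branch term (10)*log(1 - η/(7)): its argument vanishes at η = 7, a logarithmic branch point, modulus 7.
The radius of convergence is the smallest modulus among the singular points: 11/5.
The branch term is analytic at 11/5 and contributes nothing to the residue; only the rational part matters.
At the order-2 pole 11/5 set g(η) = (η - (11/5))^2*(rational part) = 2*η/9 - 4/17.
Order-2 pole: residue = g'(a); g'(11/5) = 2/9, so the residue is 2/9.
List the singular points by increasing real part (a conjugate pair: the negative imaginary part first).


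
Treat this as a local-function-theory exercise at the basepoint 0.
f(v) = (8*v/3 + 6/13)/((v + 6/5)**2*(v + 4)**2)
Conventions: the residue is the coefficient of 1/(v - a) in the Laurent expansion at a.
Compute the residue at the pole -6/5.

At the order-2 pole -6/5 set g(v) = (v - (-6/5))^2*f(v) = (8*v/3 + 6/13)/(v + 4)**2.
Order-2 pole: residue = g'(a); g'(-6/5) = 15775/26754, so the residue is 15775/26754.

The residue is 15775/26754.


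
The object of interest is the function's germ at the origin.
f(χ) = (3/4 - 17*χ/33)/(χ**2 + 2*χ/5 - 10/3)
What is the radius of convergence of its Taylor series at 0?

The radius of convergence is -1/5 + (1/15)*sqrt(759).

Denominator factor (χ**2 + 2*χ/5 - 10/3): discriminant 1012/75, real irrational roots -1/5 + (1/15)*sqrt(759) and -1/5 - (1/15)*sqrt(759); poles of order 1, moduli -1/5 + (1/15)*sqrt(759) and 1/5 + (1/15)*sqrt(759).
The radius of convergence is the smallest modulus among the singular points: -1/5 + (1/15)*sqrt(759).


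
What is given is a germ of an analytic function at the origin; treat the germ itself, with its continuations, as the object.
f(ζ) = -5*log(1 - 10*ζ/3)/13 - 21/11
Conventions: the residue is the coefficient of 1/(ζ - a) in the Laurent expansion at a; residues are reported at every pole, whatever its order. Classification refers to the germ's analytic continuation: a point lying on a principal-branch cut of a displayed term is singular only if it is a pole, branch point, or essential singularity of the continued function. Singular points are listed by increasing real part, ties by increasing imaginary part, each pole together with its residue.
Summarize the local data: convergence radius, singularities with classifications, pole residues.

Radius of convergence at 0: 3/10.
At 3/10: a logarithmic branch point.

Branch term (-5/13)*log(1 - ζ/(3/10)): its argument vanishes at ζ = 3/10, a logarithmic branch point, modulus 3/10.
The radius of convergence is the smallest modulus among the singular points: 3/10.


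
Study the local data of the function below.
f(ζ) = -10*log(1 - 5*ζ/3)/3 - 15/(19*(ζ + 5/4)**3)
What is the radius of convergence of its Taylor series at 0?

The radius of convergence is 3/5.

Denominator factor (ζ + 5/4)^3: pole of order 3 at -5/4, modulus 5/4.
Branch term (-10/3)*log(1 - ζ/(3/5)): its argument vanishes at ζ = 3/5, a logarithmic branch point, modulus 3/5.
The radius of convergence is the smallest modulus among the singular points: 3/5.


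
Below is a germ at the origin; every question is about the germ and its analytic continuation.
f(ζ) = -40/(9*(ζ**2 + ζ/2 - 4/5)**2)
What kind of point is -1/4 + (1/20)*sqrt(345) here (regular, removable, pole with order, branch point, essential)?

The point is a pole of order 2.

The denominator factor ζ**2 + ζ/2 - 4/5 vanishes at -1/4 + (1/20)*sqrt(345) and appears to the power 2; the numerator there equals -40/9, nonzero, and no other factor vanishes.
Hence a pole whose order is the multiplicity, 2.


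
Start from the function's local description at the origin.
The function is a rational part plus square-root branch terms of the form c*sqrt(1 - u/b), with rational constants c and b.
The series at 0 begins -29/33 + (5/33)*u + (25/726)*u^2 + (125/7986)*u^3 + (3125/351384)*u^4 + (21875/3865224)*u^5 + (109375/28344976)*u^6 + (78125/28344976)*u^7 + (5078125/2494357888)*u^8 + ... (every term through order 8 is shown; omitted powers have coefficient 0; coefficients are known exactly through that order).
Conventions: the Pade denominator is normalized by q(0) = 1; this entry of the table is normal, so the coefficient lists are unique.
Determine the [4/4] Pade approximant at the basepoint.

Taylor coefficients needed (read off): a_0 = -29/33, a_1 = 5/33, a_2 = 25/726, a_3 = 125/7986, a_4 = 3125/351384, a_5 = 21875/3865224, a_6 = 109375/28344976, a_7 = 78125/28344976, a_8 = 5078125/2494357888.
Write the denominator as Q(u) = 1 + q1*u + q2*u^2 + q3*u^3 + q4*u^4. Requiring Q*f - P = O(u^9) with deg P <= 4 kills the coefficients of u^5..u^8 in Q*f:
  u^5: a_5 + q1*a_4 + q2*a_3 + q3*a_2 + q4*a_1 = 0, i.e. 21875/3865224 + (3125/351384)*q1 + (125/7986)*q2 + (25/726)*q3 + (5/33)*q4 = 0.
  u^6: a_6 + q1*a_5 + q2*a_4 + q3*a_3 + q4*a_2 = 0, i.e. 109375/28344976 + (21875/3865224)*q1 + (3125/351384)*q2 + (125/7986)*q3 + (25/726)*q4 = 0.
  u^7: a_7 + q1*a_6 + q2*a_5 + q3*a_4 + q4*a_3 = 0, i.e. 78125/28344976 + (109375/28344976)*q1 + (21875/3865224)*q2 + (3125/351384)*q3 + (125/7986)*q4 = 0.
  u^8: a_8 + q1*a_7 + q2*a_6 + q3*a_5 + q4*a_4 = 0, i.e. 5078125/2494357888 + (78125/28344976)*q1 + (109375/28344976)*q2 + (21875/3865224)*q3 + (3125/351384)*q4 = 0.
Solving this linear system: q1 = -35/22, q2 = 375/484, q3 = -625/5324, q4 = 625/234256.
The numerator is Q*f truncated at degree 4: P0 = a_0 = -29/33; P1 = a_1 + q1*a_0 = 375/242; P2 = a_2 + q1*a_1 + q2*a_0 = -4725/5324; P3 = a_3 + q1*a_2 + q2*a_1 + q3*a_0 = 10625/58564; P4 = a_4 + q1*a_3 + q2*a_2 + q3*a_1 + q4*a_0 = -24375/2576816.

The Pade approximant has numerator coefficients [-29/33, 375/242, -4725/5324, 10625/58564, -24375/2576816]; denominator coefficients [1, -35/22, 375/484, -625/5324, 625/234256].


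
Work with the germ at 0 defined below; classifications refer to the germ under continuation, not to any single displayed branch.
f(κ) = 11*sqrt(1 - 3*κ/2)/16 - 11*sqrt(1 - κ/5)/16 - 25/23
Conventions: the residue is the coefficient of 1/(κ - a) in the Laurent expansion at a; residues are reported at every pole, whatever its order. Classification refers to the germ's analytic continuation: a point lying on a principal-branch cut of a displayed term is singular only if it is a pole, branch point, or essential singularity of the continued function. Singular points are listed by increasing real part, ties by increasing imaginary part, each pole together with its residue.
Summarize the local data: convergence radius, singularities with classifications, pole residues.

Radius of convergence at 0: 2/3.
At 2/3: an algebraic (square-root) branch point.
At 5: an algebraic (square-root) branch point.

Branch term (-11/16)*sqrt(1 - κ/(5)): its argument vanishes at κ = 5, a square-root branch point, modulus 5.
Branch term (11/16)*sqrt(1 - κ/(2/3)): its argument vanishes at κ = 2/3, a square-root branch point, modulus 2/3.
The radius of convergence is the smallest modulus among the singular points: 2/3.
List the singular points by increasing real part (a conjugate pair: the negative imaginary part first).


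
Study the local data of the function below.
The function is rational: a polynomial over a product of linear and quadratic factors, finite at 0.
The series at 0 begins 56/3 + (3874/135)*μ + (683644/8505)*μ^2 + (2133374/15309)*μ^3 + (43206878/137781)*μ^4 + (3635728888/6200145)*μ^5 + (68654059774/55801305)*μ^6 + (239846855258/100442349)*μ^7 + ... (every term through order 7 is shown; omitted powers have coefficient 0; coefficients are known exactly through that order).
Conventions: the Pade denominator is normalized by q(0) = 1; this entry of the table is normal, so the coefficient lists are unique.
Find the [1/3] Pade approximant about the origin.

The Pade approximant has numerator coefficients [56/3, 1717569022/793182705]; denominator coefficients [1, -4734863302/3331367361, -5496125323/2591063503, 34747926267/18137444521].

Taylor coefficients needed (read off): a_0 = 56/3, a_1 = 3874/135, a_2 = 683644/8505, a_3 = 2133374/15309, a_4 = 43206878/137781.
Write the denominator as Q(μ) = 1 + q1*μ + q2*μ^2 + q3*μ^3. Requiring Q*f - P = O(μ^5) with deg P <= 1 kills the coefficients of μ^2..μ^4 in Q*f:
  μ^2: a_2 + q1*a_1 + q2*a_0 = 0, i.e. 683644/8505 + (3874/135)*q1 + (56/3)*q2 = 0.
  μ^3: a_3 + q1*a_2 + q2*a_1 + q3*a_0 = 0, i.e. 2133374/15309 + (683644/8505)*q1 + (3874/135)*q2 + (56/3)*q3 = 0.
  μ^4: a_4 + q1*a_3 + q2*a_2 + q3*a_1 = 0, i.e. 43206878/137781 + (2133374/15309)*q1 + (683644/8505)*q2 + (3874/135)*q3 = 0.
Solving this linear system: q1 = -4734863302/3331367361, q2 = -5496125323/2591063503, q3 = 34747926267/18137444521.
The numerator is Q*f truncated at degree 1: P0 = a_0 = 56/3; P1 = a_1 + q1*a_0 = 1717569022/793182705.


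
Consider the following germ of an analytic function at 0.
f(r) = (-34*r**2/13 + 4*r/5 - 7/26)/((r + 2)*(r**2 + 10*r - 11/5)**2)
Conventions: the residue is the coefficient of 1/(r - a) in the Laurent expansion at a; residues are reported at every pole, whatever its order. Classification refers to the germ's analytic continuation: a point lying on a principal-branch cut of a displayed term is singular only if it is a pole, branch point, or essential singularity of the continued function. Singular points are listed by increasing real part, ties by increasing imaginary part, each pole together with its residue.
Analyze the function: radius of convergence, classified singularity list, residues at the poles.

Denominator factor (r**2 + 10*r - 11/5)^2: discriminant 544/5, real irrational roots -5 + (2/5)*sqrt(170) and -5 - (2/5)*sqrt(170); poles of order 2, moduli -5 + (2/5)*sqrt(170) and 5 + (2/5)*sqrt(170).
Denominator factor (r + 2): pole of order 1 at -2, modulus 2.
The radius of convergence is the smallest modulus among the singular points: -5 + (2/5)*sqrt(170).
The factor r**2 + 10*r - 11/5 splits as (r - a)(r - a') with a = -5 - (2/5)*sqrt(170), a' = -5 + (2/5)*sqrt(170). At the order-2 pole a set g(r) = (r - a)^2*f(r) = [(-34*r**2/13 + 4*r/5 - 7/26)/(r + 2)] / (r - a')^2.
Order-2 pole: residue = g'(a); g'(-5 - (2/5)*sqrt(170)) = 1145/61516 + (1691667/1137799936)*sqrt(170), so the residue is 1145/61516 + (1691667/1137799936)*sqrt(170).
At the order-1 pole -2 set g(r) = (r - (-2))*f(r) = (-34*r**2/13 + 4*r/5 - 7/26)/(r**2 + 10*r - 11/5)**2.
Simple pole: residue = g(a) at a = -2, which is -1145/30758.
The factor r**2 + 10*r - 11/5 splits as (r - a)(r - a') with a = -5 + (2/5)*sqrt(170), a' = -5 - (2/5)*sqrt(170). At the order-2 pole a set g(r) = (r - a)^2*f(r) = [(-34*r**2/13 + 4*r/5 - 7/26)/(r + 2)] / (r - a')^2.
Order-2 pole: residue = g'(a); g'(-5 + (2/5)*sqrt(170)) = 1145/61516 - (1691667/1137799936)*sqrt(170), so the residue is 1145/61516 - (1691667/1137799936)*sqrt(170).
List the singular points by increasing real part (a conjugate pair: the negative imaginary part first).

Radius of convergence at 0: -5 + (2/5)*sqrt(170).
At -5 - (2/5)*sqrt(170): a pole of order 2; residue 1145/61516 + (1691667/1137799936)*sqrt(170).
At -2: a pole of order 1; residue -1145/30758.
At -5 + (2/5)*sqrt(170): a pole of order 2; residue 1145/61516 - (1691667/1137799936)*sqrt(170).


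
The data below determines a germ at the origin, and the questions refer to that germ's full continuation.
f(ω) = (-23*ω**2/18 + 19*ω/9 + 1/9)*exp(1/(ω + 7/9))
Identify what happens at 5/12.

There is no denominator, hence no pole anywhere.
The essential point of exp(1/(ω - (-7/9))) is -7/9, not 5/12.
So the germ continues analytically to 5/12.

The point is a regular point.


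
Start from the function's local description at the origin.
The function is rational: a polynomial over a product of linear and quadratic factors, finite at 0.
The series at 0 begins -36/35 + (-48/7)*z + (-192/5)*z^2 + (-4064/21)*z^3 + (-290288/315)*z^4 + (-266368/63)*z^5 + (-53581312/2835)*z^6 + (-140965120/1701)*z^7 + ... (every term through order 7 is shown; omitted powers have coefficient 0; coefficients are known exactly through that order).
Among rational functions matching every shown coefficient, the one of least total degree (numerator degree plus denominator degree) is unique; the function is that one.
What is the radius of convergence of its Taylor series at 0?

No rational of total degree below 4 reproduces all 8 coefficients; solving the [0/4] Pade equations on them gives f(z) = -9/(35*(z**2 + 5*z/3 - 1/2)**2), whose expansion matches every shown term.
Denominator factor (z**2 + 5*z/3 - 1/2)^2: discriminant 43/9, real irrational roots -5/6 + (1/6)*sqrt(43) and -5/6 - (1/6)*sqrt(43); poles of order 2, moduli -5/6 + (1/6)*sqrt(43) and 5/6 + (1/6)*sqrt(43).
The radius of convergence is the smallest modulus among the singular points: -5/6 + (1/6)*sqrt(43).

The radius of convergence is -5/6 + (1/6)*sqrt(43).


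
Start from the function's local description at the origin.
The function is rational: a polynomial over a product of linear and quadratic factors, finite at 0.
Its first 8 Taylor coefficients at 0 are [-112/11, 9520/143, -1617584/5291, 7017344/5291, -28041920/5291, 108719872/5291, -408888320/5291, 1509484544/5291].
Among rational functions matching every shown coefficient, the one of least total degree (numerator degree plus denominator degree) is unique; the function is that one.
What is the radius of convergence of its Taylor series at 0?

No rational of total degree below 6 reproduces all 8 coefficients; solving the [2/4] Pade equations on them gives f(k) = (3*k**2/37 + 21*k/13 - 7/11)/(k**2 - k/2 - 1/4)**2, whose expansion matches every shown term.
Denominator factor (k**2 - k/2 - 1/4)^2: discriminant 5/4, real irrational roots 1/4 + (1/4)*sqrt(5) and 1/4 - (1/4)*sqrt(5); poles of order 2, moduli 1/4 + (1/4)*sqrt(5) and -1/4 + (1/4)*sqrt(5).
The radius of convergence is the smallest modulus among the singular points: -1/4 + (1/4)*sqrt(5).

The radius of convergence is -1/4 + (1/4)*sqrt(5).


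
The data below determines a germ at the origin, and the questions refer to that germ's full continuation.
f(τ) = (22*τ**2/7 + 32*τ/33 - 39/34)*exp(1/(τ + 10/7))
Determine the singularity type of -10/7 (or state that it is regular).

The point is an essential singularity.

The exponent 1/(τ - (-10/7)) has a pole at -10/7, so exp(1/(τ - (-10/7))) takes every nonzero value near it: an essential singularity (not a pole of any order).


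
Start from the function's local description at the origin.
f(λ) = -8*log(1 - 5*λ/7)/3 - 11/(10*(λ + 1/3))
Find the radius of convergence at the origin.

Denominator factor (λ + 1/3): pole of order 1 at -1/3, modulus 1/3.
Branch term (-8/3)*log(1 - λ/(7/5)): its argument vanishes at λ = 7/5, a logarithmic branch point, modulus 7/5.
The radius of convergence is the smallest modulus among the singular points: 1/3.

The radius of convergence is 1/3.


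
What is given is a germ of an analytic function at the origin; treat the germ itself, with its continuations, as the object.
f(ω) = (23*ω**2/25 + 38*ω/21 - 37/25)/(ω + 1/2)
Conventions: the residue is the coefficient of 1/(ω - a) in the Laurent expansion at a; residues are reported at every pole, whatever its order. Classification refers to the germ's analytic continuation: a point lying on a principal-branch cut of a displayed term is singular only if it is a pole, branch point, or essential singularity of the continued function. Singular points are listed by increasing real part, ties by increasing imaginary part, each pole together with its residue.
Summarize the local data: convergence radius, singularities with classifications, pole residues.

Radius of convergence at 0: 1/2.
At -1/2: a pole of order 1; residue -181/84.

Denominator factor (ω + 1/2): pole of order 1 at -1/2, modulus 1/2.
The radius of convergence is the smallest modulus among the singular points: 1/2.
At the order-1 pole -1/2 set g(ω) = (ω - (-1/2))*f(ω) = 23*ω**2/25 + 38*ω/21 - 37/25.
Simple pole: residue = g(a) at a = -1/2, which is -181/84.


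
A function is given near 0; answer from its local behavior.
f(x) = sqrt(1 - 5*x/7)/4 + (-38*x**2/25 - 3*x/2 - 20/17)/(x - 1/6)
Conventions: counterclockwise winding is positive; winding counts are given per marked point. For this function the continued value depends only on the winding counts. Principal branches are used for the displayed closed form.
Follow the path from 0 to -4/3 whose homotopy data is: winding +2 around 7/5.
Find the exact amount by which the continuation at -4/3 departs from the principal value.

The rational part is single-valued and drops out of the difference; each branch term changes only by its own monodromy.
(1/4)*sqrt(1 - x/(7/5)): winding +2 is even, the square root returns to the same sheet, contribution 0.
Summing the contributions at x = -4/3 gives 0.

Continued minus principal equals 0.


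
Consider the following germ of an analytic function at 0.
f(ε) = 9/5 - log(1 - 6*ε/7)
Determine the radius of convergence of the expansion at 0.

Branch term (-1)*log(1 - ε/(7/6)): its argument vanishes at ε = 7/6, a logarithmic branch point, modulus 7/6.
The radius of convergence is the smallest modulus among the singular points: 7/6.

The radius of convergence is 7/6.


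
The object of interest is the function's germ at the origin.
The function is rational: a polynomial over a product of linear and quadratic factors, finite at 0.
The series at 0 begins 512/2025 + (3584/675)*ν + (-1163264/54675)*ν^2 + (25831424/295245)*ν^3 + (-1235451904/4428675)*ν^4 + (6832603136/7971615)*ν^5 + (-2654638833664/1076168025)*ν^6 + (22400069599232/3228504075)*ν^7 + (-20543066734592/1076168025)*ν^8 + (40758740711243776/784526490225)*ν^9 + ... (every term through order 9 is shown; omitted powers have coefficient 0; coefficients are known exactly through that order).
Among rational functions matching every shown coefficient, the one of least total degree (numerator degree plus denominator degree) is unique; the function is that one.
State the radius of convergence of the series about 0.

The radius of convergence is 3/8.

No rational of total degree below 8 reproduces all 10 coefficients; solving the [1/7] Pade equations on them gives f(ν) = (-ν - 1/25)/((ν + 3/8)*(ν**2 - ν/3 - 3/4)**3), whose expansion matches every shown term.
Denominator factor (ν**2 - ν/3 - 3/4)^3: discriminant 28/9, real irrational roots 1/6 + (1/3)*sqrt(7) and 1/6 - (1/3)*sqrt(7); poles of order 3, moduli 1/6 + (1/3)*sqrt(7) and -1/6 + (1/3)*sqrt(7).
Denominator factor (ν + 3/8): pole of order 1 at -3/8, modulus 3/8.
The radius of convergence is the smallest modulus among the singular points: 3/8.


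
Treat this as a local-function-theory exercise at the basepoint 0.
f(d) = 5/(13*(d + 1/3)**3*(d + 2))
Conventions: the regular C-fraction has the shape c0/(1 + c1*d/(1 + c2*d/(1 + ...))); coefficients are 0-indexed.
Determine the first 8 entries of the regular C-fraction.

Taylor coefficients (expand at 0): a_0 = 135/26, a_1 = -2565/52, a_2 = 31725/104, a_3 = -323325/208, a_4 = 2947725/416, a_5 = -24992685/832, a_6 = 201352365/1664, a_7 = -1561841325/3328.
c0 = a_0 = 135/26. Peel one level at a time: if S = 1 + c*d/S' with S'(0) = 1, then c is the d-coefficient of S and S' = c*d/(S - 1).
S_1 = c0/f = 1 + (19/2)*d + (63/2)*d^2 + ...; c1 = 19/2.
S_2 = c1*d/(S_1 - 1) = 1 + (-63/19)*d + (2430/361)*d^2 + ...; c2 = -63/19.
S_3 = c2*d/(S_2 - 1) = 1 + (270/133)*d + (60/49)*d^2 + ...; c3 = 270/133.
S_4 = c3*d/(S_3 - 1) = 1 + (-38/63)*d + (703/810)*d^2 + ...; c4 = -38/63.
S_5 = c4*d/(S_4 - 1) = 1 + (259/180)*d + (21/400)*d^2 + ...; c5 = 259/180.
S_6 = c5*d/(S_5 - 1) = 1 + (-27/740)*d + (243/13690)*d^2 + ...; c6 = -27/740.
S_7 = c6*d/(S_6 - 1) = 1 + (18/37)*d + ...; c7 = 18/37.

The regular C-fraction coefficients are [135/26, 19/2, -63/19, 270/133, -38/63, 259/180, -27/740, 18/37].


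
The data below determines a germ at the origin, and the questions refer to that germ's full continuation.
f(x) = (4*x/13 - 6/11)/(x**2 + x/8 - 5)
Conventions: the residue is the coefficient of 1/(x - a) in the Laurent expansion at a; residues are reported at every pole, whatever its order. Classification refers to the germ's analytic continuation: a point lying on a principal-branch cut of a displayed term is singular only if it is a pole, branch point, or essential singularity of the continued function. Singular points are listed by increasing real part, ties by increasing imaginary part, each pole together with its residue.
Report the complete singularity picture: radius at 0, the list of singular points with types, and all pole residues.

Radius of convergence at 0: -1/16 + (1/16)*sqrt(1281).
At -1/16 - (1/16)*sqrt(1281): a pole of order 1; residue 2/13 + (646/183183)*sqrt(1281).
At -1/16 + (1/16)*sqrt(1281): a pole of order 1; residue 2/13 - (646/183183)*sqrt(1281).

Denominator factor (x**2 + x/8 - 5): discriminant 1281/64, real irrational roots -1/16 + (1/16)*sqrt(1281) and -1/16 - (1/16)*sqrt(1281); poles of order 1, moduli -1/16 + (1/16)*sqrt(1281) and 1/16 + (1/16)*sqrt(1281).
The radius of convergence is the smallest modulus among the singular points: -1/16 + (1/16)*sqrt(1281).
The factor x**2 + x/8 - 5 splits as (x - a)(x - a') with a = -1/16 - (1/16)*sqrt(1281), a' = -1/16 + (1/16)*sqrt(1281). At the order-1 pole a set g(x) = (x - a)*f(x) = [4*x/13 - 6/11] / (x - a').
Simple pole: residue = g(a) at a = -1/16 - (1/16)*sqrt(1281), which is 2/13 + (646/183183)*sqrt(1281).
The factor x**2 + x/8 - 5 splits as (x - a)(x - a') with a = -1/16 + (1/16)*sqrt(1281), a' = -1/16 - (1/16)*sqrt(1281). At the order-1 pole a set g(x) = (x - a)*f(x) = [4*x/13 - 6/11] / (x - a').
Simple pole: residue = g(a) at a = -1/16 + (1/16)*sqrt(1281), which is 2/13 - (646/183183)*sqrt(1281).
List the singular points by increasing real part (a conjugate pair: the negative imaginary part first).
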